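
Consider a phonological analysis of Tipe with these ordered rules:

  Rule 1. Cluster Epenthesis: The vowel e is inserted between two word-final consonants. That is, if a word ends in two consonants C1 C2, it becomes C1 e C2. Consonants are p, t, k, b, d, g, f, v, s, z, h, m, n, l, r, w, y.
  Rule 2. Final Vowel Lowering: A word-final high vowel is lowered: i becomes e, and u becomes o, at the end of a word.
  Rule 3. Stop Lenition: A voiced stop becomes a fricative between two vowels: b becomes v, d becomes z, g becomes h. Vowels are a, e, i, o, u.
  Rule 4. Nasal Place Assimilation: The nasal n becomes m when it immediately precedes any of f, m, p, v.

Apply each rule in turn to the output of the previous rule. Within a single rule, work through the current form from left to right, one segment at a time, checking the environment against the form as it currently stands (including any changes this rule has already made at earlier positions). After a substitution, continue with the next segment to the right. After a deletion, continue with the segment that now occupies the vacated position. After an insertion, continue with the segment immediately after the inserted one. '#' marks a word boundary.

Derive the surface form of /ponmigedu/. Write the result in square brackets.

[pommihezo]

Rule 1 Cluster Epenthesis: no change — [ponmigedu]
Rule 2 Final Vowel Lowering: [ponmigedu] → [ponmigedo]
Rule 3 Stop Lenition: [ponmigedo] → [ponmihezo]
Rule 4 Nasal Place Assimilation: [ponmihezo] → [pommihezo]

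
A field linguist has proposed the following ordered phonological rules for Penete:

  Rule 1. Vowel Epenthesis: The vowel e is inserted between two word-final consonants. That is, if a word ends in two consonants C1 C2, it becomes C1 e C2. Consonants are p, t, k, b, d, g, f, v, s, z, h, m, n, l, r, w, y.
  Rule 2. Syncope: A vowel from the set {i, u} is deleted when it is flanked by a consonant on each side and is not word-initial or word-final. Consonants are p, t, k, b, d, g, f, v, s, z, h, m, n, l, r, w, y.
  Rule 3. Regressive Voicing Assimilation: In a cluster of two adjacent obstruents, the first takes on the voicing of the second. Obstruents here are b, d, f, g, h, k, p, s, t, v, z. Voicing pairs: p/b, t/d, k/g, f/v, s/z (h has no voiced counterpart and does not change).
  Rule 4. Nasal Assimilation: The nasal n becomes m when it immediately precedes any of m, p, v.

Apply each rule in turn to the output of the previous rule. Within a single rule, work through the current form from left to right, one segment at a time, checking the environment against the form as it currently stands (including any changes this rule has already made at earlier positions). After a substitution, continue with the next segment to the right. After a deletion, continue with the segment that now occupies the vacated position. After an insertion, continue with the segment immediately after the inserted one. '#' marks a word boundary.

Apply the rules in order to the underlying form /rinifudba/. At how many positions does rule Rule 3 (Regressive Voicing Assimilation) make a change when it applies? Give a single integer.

1

Rule 1 Vowel Epenthesis: no change — [rinifudba]
Rule 2 Syncope: [rinifudba] → [rnfdba]
Rule 3 Regressive Voicing Assimilation: [rnfdba] → [rnvdba]
Rule 4 Nasal Assimilation: [rnvdba] → [rmvdba]
Rule Rule 3 changed 1 position(s).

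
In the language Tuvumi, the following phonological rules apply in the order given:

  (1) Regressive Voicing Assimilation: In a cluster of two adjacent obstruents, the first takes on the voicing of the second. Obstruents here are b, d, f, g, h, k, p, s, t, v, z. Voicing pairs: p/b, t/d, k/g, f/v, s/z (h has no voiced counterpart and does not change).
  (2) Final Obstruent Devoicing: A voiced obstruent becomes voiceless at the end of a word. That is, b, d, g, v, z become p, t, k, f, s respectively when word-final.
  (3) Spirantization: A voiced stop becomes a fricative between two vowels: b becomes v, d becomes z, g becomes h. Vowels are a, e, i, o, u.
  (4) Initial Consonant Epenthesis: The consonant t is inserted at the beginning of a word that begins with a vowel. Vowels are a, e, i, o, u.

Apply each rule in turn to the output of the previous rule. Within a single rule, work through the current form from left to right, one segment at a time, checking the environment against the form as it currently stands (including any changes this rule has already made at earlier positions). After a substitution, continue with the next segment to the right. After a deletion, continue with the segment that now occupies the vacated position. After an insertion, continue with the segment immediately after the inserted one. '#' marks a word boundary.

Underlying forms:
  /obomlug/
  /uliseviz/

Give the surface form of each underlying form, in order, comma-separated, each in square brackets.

/obomlug/:
  (1) Regressive Voicing Assimilation: no change — [obomlug]
  (2) Final Obstruent Devoicing: [obomlug] → [obomluk]
  (3) Spirantization: [obomluk] → [ovomluk]
  (4) Initial Consonant Epenthesis: [ovomluk] → [tovomluk]
/uliseviz/:
  (1) Regressive Voicing Assimilation: no change — [uliseviz]
  (2) Final Obstruent Devoicing: [uliseviz] → [ulisevis]
  (3) Spirantization: no change — [ulisevis]
  (4) Initial Consonant Epenthesis: [ulisevis] → [tulisevis]

[tovomluk], [tulisevis]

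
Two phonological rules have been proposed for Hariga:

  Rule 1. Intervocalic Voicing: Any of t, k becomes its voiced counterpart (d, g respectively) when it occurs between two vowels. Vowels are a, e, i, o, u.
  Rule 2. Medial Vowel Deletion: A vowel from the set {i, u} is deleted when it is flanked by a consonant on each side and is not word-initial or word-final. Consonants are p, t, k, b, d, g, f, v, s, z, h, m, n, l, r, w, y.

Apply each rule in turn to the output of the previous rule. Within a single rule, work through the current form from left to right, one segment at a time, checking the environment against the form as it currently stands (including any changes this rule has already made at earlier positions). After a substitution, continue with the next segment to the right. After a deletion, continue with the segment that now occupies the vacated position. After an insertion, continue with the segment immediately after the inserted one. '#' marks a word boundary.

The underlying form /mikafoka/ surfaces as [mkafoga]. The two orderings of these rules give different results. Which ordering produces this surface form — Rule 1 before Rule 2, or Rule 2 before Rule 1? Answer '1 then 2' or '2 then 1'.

Order 1 then 2:
  1 Intervocalic Voicing: [mikafoka] → [migafoga]
  2 Medial Vowel Deletion: [migafoga] → [mgafoga]
  result: [mgafoga]
Order 2 then 1:
  2 Medial Vowel Deletion: [mikafoka] → [mkafoka]
  1 Intervocalic Voicing: [mkafoka] → [mkafoga]
  result: [mkafoga]

2 then 1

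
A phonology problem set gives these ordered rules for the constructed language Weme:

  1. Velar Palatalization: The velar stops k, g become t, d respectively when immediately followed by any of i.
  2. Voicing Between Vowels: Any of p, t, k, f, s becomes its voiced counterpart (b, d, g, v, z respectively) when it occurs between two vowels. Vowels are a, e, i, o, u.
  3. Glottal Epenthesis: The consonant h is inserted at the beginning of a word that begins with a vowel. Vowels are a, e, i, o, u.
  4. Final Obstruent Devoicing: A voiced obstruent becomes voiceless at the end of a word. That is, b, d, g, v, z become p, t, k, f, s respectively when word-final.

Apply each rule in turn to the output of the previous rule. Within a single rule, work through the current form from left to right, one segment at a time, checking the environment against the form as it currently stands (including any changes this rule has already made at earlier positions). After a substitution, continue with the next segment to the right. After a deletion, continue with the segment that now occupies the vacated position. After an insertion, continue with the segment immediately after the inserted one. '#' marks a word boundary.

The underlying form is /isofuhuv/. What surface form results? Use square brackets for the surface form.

[hizovuhuf]

1 Velar Palatalization: no change — [isofuhuv]
2 Voicing Between Vowels: [isofuhuv] → [izovuhuv]
3 Glottal Epenthesis: [izovuhuv] → [hizovuhuv]
4 Final Obstruent Devoicing: [hizovuhuv] → [hizovuhuf]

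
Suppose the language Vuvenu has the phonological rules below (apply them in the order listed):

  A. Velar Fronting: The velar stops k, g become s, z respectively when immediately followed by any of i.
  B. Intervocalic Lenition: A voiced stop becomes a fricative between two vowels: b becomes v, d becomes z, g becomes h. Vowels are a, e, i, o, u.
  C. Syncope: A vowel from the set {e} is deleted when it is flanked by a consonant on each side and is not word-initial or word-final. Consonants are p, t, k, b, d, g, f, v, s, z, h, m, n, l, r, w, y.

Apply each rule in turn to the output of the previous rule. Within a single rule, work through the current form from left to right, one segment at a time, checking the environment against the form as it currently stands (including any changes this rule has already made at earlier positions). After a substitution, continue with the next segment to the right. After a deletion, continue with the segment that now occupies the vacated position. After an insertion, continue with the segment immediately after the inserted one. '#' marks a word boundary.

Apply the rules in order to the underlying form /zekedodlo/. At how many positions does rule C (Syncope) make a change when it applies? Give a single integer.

A Velar Fronting: no change — [zekedodlo]
B Intervocalic Lenition: [zekedodlo] → [zekezodlo]
C Syncope: [zekezodlo] → [zkzodlo]
Rule C changed 2 position(s).

2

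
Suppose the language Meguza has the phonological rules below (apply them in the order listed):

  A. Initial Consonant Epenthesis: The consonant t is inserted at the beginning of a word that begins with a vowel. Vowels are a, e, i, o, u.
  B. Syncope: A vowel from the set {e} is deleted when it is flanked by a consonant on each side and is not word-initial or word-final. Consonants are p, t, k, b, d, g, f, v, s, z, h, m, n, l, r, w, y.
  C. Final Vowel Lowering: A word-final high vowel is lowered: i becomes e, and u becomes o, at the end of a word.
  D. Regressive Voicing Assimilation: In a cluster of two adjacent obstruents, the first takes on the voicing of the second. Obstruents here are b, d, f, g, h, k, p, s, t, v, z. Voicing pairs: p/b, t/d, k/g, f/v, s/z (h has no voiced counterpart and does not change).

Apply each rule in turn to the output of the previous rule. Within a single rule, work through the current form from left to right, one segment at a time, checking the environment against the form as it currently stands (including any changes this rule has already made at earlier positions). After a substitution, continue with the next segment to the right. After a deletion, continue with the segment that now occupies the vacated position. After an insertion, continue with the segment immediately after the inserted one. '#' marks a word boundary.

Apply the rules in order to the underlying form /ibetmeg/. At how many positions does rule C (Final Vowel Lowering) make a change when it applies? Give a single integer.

A Initial Consonant Epenthesis: [ibetmeg] → [tibetmeg]
B Syncope: [tibetmeg] → [tibtmg]
C Final Vowel Lowering: no change — [tibtmg]
D Regressive Voicing Assimilation: [tibtmg] → [tiptmg]
Rule C changed 0 position(s).

0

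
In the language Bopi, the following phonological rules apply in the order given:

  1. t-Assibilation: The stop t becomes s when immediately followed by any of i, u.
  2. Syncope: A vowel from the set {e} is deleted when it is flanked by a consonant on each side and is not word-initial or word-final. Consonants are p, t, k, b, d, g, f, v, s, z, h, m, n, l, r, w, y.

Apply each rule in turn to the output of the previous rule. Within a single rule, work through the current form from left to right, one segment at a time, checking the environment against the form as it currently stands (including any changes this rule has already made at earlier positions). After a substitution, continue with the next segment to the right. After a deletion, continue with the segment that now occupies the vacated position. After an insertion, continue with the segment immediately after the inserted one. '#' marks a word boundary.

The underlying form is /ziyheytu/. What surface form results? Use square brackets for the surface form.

[ziyhysu]

1 t-Assibilation: [ziyheytu] → [ziyheysu]
2 Syncope: [ziyheysu] → [ziyhysu]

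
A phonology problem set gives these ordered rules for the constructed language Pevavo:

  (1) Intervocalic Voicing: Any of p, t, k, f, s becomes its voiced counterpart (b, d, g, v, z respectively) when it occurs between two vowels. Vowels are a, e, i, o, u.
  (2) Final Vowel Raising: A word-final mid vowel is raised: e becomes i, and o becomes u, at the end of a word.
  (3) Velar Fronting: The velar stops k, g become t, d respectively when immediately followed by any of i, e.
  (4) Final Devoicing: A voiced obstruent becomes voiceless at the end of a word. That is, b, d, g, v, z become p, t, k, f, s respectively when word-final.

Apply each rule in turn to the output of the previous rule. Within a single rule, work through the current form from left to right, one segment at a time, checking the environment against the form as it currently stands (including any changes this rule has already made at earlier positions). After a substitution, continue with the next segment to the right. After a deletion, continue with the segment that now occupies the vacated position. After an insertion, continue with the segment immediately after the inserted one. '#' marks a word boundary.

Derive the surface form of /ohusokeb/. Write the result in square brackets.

(1) Intervocalic Voicing: [ohusokeb] → [ohuzogeb]
(2) Final Vowel Raising: no change — [ohuzogeb]
(3) Velar Fronting: [ohuzogeb] → [ohuzodeb]
(4) Final Devoicing: [ohuzodeb] → [ohuzodep]

[ohuzodep]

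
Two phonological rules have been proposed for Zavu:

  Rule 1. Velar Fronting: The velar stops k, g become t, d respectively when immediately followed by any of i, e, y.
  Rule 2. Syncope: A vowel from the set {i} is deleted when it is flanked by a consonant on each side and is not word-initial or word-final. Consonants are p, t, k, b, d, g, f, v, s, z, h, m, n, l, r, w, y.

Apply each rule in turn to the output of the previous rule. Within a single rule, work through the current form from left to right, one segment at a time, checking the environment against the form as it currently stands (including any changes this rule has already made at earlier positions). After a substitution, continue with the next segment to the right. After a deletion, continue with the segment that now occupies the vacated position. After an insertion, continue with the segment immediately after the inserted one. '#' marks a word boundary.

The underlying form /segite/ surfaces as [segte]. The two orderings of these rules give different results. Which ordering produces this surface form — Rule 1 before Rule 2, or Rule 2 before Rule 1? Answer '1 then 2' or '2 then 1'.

2 then 1

Order 1 then 2:
  1 Velar Fronting: [segite] → [sedite]
  2 Syncope: [sedite] → [sedte]
  result: [sedte]
Order 2 then 1:
  2 Syncope: [segite] → [segte]
  1 Velar Fronting: no change — [segte]
  result: [segte]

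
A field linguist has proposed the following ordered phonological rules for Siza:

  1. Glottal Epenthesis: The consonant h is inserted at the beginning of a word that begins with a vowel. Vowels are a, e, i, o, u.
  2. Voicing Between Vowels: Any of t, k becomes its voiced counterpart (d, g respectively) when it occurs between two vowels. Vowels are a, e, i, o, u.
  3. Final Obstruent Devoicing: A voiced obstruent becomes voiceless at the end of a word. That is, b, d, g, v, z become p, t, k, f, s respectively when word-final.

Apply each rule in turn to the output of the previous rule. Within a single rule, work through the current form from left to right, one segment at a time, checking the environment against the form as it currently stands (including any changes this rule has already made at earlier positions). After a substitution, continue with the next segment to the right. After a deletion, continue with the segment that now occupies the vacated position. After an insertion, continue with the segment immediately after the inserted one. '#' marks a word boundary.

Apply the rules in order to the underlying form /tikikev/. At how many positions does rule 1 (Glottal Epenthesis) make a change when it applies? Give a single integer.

0

1 Glottal Epenthesis: no change — [tikikev]
2 Voicing Between Vowels: [tikikev] → [tigigev]
3 Final Obstruent Devoicing: [tigigev] → [tigigef]
Rule 1 changed 0 position(s).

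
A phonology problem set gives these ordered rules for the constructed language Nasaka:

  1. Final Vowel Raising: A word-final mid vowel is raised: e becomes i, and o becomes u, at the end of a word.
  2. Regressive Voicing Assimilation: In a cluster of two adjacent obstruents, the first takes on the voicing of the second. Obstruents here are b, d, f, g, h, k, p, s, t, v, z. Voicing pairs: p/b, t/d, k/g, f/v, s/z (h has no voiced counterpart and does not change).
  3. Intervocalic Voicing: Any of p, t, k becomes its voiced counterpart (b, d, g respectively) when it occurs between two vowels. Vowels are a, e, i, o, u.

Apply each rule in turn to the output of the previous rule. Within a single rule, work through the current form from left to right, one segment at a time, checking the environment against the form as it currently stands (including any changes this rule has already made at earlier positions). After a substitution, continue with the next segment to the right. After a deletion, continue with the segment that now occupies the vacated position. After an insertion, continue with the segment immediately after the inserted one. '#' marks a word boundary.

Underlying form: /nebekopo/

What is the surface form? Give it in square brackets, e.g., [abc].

1 Final Vowel Raising: [nebekopo] → [nebekopu]
2 Regressive Voicing Assimilation: no change — [nebekopu]
3 Intervocalic Voicing: [nebekopu] → [nebegobu]

[nebegobu]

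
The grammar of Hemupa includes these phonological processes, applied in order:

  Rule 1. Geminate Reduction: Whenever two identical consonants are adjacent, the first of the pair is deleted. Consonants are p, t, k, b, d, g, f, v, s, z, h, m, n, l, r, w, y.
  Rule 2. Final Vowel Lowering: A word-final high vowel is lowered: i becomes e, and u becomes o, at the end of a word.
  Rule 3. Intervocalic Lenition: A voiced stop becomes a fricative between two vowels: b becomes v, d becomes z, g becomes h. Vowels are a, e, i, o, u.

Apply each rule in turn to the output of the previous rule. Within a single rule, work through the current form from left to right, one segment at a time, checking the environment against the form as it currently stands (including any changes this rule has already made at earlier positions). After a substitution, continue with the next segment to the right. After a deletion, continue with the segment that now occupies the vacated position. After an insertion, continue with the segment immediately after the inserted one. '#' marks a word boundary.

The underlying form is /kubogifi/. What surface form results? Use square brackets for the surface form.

[kuvohife]

Rule 1 Geminate Reduction: no change — [kubogifi]
Rule 2 Final Vowel Lowering: [kubogifi] → [kubogife]
Rule 3 Intervocalic Lenition: [kubogife] → [kuvohife]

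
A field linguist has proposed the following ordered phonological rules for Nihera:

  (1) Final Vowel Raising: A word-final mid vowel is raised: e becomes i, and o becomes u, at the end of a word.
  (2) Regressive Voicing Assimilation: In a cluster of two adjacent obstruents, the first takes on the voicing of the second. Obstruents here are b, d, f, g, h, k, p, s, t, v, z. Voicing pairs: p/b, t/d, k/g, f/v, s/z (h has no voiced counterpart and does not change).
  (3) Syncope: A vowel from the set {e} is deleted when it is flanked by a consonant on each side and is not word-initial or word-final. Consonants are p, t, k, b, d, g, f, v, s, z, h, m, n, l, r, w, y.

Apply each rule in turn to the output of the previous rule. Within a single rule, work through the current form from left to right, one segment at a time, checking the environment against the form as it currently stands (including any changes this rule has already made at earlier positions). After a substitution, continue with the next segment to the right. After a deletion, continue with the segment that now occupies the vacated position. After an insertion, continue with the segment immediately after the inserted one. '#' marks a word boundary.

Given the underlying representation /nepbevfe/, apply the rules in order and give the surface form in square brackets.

(1) Final Vowel Raising: [nepbevfe] → [nepbevfi]
(2) Regressive Voicing Assimilation: [nepbevfi] → [nebbeffi]
(3) Syncope: [nebbeffi] → [nbbffi]

[nbbffi]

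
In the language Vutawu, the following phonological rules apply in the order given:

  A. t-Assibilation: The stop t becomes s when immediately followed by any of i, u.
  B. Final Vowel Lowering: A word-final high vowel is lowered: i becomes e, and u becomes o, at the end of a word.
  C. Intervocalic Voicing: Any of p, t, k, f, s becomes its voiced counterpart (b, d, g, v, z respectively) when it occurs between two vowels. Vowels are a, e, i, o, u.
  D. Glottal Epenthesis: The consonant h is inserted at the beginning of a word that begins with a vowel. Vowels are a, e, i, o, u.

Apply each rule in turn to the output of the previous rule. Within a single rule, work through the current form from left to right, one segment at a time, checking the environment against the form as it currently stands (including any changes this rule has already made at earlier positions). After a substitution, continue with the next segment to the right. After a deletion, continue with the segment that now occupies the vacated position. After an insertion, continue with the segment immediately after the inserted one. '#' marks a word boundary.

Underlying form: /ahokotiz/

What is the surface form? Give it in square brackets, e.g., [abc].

[hahogoziz]

A t-Assibilation: [ahokotiz] → [ahokosiz]
B Final Vowel Lowering: no change — [ahokosiz]
C Intervocalic Voicing: [ahokosiz] → [ahogoziz]
D Glottal Epenthesis: [ahogoziz] → [hahogoziz]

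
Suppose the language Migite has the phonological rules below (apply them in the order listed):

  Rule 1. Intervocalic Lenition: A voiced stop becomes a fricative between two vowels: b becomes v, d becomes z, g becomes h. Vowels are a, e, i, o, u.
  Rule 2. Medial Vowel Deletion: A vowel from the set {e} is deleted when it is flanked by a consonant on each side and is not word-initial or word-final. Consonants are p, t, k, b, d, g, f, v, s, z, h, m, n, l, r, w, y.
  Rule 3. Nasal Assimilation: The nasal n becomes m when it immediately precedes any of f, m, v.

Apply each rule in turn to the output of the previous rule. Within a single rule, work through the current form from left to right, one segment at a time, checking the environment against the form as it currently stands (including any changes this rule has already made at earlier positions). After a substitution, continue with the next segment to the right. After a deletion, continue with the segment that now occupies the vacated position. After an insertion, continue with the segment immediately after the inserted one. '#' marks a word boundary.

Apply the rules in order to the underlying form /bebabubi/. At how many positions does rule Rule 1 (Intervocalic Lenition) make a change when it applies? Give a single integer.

Rule 1 Intervocalic Lenition: [bebabubi] → [bevavuvi]
Rule 2 Medial Vowel Deletion: [bevavuvi] → [bvavuvi]
Rule 3 Nasal Assimilation: no change — [bvavuvi]
Rule Rule 1 changed 3 position(s).

3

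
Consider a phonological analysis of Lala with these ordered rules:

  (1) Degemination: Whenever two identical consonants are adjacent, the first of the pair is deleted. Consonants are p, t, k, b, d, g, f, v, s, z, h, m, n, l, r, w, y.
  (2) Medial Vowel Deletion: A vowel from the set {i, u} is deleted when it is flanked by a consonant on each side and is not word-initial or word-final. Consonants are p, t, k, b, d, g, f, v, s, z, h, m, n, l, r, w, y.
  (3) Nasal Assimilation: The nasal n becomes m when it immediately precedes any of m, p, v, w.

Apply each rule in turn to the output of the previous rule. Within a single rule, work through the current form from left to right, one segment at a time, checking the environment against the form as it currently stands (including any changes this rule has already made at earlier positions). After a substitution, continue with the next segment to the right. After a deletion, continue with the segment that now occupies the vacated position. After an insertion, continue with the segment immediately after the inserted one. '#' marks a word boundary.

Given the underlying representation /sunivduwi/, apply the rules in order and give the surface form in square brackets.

[smvdwi]

(1) Degemination: no change — [sunivduwi]
(2) Medial Vowel Deletion: [sunivduwi] → [snvdwi]
(3) Nasal Assimilation: [snvdwi] → [smvdwi]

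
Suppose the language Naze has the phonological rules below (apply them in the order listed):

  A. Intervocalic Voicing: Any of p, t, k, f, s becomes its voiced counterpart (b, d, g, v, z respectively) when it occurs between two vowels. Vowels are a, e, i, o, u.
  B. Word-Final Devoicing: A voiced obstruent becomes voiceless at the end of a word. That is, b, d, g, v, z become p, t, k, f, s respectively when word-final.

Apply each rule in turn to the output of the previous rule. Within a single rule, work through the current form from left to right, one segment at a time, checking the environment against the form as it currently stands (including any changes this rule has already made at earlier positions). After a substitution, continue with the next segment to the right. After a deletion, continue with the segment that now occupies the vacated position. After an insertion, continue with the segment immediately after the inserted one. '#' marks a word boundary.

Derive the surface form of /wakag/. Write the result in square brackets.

[wagak]

A Intervocalic Voicing: [wakag] → [wagag]
B Word-Final Devoicing: [wagag] → [wagak]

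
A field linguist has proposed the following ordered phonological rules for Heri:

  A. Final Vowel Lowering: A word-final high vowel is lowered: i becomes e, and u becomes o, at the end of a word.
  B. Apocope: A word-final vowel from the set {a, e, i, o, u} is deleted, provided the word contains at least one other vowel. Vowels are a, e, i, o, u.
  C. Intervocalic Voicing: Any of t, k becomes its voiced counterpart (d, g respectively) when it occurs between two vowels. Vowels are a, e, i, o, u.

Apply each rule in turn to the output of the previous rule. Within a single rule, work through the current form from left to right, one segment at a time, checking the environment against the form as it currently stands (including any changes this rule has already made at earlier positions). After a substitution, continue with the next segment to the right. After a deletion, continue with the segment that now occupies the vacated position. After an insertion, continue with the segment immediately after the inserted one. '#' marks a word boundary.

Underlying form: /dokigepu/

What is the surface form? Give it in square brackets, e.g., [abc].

A Final Vowel Lowering: [dokigepu] → [dokigepo]
B Apocope: [dokigepo] → [dokigep]
C Intervocalic Voicing: [dokigep] → [dogigep]

[dogigep]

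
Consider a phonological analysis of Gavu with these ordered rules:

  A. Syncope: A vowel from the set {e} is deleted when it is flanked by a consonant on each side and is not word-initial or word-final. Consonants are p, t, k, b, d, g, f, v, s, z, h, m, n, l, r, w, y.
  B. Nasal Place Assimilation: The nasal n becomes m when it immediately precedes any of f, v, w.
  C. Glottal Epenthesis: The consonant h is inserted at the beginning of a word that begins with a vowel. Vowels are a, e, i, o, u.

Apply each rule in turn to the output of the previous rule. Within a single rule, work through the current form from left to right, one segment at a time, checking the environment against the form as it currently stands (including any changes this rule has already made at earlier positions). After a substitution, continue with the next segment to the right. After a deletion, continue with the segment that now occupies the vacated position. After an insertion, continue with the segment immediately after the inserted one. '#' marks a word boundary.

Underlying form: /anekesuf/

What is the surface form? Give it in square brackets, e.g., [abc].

[hanksuf]

A Syncope: [anekesuf] → [anksuf]
B Nasal Place Assimilation: no change — [anksuf]
C Glottal Epenthesis: [anksuf] → [hanksuf]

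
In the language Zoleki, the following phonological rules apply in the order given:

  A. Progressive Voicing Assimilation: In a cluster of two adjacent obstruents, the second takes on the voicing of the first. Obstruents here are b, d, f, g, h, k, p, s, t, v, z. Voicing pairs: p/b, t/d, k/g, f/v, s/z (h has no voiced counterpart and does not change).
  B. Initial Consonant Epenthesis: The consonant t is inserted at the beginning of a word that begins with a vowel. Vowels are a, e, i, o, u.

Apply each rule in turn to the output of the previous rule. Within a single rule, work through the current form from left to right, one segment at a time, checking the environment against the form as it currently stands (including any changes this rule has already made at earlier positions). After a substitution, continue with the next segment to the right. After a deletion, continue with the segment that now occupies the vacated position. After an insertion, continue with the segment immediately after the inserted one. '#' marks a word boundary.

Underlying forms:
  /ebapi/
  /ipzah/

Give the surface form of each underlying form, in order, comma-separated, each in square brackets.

[tebapi], [tipsah]

/ebapi/:
  A Progressive Voicing Assimilation: no change — [ebapi]
  B Initial Consonant Epenthesis: [ebapi] → [tebapi]
/ipzah/:
  A Progressive Voicing Assimilation: [ipzah] → [ipsah]
  B Initial Consonant Epenthesis: [ipsah] → [tipsah]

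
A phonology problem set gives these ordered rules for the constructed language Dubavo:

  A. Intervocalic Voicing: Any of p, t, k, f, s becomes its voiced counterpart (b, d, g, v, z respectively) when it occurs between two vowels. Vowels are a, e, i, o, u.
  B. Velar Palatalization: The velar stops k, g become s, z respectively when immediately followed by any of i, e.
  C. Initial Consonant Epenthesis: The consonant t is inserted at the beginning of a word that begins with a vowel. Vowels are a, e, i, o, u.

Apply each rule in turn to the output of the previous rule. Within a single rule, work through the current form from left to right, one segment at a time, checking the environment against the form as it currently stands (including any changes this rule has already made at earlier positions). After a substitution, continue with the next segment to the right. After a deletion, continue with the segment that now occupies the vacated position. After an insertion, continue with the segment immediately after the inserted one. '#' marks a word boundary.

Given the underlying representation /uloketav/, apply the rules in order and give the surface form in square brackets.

[tulozedav]

A Intervocalic Voicing: [uloketav] → [ulogedav]
B Velar Palatalization: [ulogedav] → [ulozedav]
C Initial Consonant Epenthesis: [ulozedav] → [tulozedav]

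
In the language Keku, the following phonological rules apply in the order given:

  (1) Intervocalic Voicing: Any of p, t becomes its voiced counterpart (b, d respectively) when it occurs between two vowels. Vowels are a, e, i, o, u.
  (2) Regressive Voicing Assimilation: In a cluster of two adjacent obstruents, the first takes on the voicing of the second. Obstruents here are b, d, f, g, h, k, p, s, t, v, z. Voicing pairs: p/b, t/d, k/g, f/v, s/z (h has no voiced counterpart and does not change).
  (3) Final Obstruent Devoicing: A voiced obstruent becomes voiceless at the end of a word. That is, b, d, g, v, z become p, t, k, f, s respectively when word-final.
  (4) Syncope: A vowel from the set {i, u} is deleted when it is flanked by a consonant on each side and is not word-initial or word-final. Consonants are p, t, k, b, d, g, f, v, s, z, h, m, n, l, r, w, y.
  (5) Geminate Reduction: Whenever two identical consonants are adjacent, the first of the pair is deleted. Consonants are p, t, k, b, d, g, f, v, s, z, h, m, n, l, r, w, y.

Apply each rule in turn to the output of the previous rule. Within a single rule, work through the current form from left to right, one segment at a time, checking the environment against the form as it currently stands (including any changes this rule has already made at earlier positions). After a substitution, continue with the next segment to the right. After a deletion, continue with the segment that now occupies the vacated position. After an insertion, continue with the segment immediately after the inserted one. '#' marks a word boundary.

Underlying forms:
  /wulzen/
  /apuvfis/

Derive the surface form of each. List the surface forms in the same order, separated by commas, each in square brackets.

/wulzen/:
  (1) Intervocalic Voicing: no change — [wulzen]
  (2) Regressive Voicing Assimilation: no change — [wulzen]
  (3) Final Obstruent Devoicing: no change — [wulzen]
  (4) Syncope: [wulzen] → [wlzen]
  (5) Geminate Reduction: no change — [wlzen]
/apuvfis/:
  (1) Intervocalic Voicing: [apuvfis] → [abuvfis]
  (2) Regressive Voicing Assimilation: [abuvfis] → [abuffis]
  (3) Final Obstruent Devoicing: no change — [abuffis]
  (4) Syncope: [abuffis] → [abffs]
  (5) Geminate Reduction: [abffs] → [abfs]

[wlzen], [abfs]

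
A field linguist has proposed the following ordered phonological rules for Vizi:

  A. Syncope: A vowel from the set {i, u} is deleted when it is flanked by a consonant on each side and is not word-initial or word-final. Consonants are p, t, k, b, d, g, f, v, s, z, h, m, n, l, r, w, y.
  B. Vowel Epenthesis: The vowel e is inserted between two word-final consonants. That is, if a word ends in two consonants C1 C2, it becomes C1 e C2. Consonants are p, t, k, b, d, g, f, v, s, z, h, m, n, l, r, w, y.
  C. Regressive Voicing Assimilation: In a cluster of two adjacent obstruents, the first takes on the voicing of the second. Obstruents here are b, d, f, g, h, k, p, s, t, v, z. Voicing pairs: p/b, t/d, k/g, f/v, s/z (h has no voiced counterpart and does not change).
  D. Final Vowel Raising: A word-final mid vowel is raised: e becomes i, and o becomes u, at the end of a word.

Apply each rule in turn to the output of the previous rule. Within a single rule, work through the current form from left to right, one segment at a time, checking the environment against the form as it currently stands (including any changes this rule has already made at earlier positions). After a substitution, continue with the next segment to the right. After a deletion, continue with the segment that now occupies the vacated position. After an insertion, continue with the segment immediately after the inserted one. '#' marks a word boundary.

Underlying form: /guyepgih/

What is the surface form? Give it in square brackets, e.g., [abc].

[gyebgeh]

A Syncope: [guyepgih] → [gyepgh]
B Vowel Epenthesis: [gyepgh] → [gyepgeh]
C Regressive Voicing Assimilation: [gyepgeh] → [gyebgeh]
D Final Vowel Raising: no change — [gyebgeh]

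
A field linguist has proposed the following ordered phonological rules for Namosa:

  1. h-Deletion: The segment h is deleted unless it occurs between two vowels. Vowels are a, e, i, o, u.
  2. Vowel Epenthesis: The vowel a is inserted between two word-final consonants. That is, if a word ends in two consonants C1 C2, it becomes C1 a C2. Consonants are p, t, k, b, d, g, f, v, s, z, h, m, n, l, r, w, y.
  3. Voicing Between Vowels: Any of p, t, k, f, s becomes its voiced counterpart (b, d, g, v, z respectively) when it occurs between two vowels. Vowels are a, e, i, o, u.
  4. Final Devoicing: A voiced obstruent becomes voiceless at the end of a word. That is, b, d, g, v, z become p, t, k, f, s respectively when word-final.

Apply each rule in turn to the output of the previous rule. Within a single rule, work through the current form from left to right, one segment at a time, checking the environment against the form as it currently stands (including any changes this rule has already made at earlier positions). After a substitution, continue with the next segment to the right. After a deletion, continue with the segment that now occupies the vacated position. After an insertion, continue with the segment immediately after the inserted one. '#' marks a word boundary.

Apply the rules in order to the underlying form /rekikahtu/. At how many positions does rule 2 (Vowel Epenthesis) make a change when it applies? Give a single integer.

1 h-Deletion: [rekikahtu] → [rekikatu]
2 Vowel Epenthesis: no change — [rekikatu]
3 Voicing Between Vowels: [rekikatu] → [regigadu]
4 Final Devoicing: no change — [regigadu]
Rule 2 changed 0 position(s).

0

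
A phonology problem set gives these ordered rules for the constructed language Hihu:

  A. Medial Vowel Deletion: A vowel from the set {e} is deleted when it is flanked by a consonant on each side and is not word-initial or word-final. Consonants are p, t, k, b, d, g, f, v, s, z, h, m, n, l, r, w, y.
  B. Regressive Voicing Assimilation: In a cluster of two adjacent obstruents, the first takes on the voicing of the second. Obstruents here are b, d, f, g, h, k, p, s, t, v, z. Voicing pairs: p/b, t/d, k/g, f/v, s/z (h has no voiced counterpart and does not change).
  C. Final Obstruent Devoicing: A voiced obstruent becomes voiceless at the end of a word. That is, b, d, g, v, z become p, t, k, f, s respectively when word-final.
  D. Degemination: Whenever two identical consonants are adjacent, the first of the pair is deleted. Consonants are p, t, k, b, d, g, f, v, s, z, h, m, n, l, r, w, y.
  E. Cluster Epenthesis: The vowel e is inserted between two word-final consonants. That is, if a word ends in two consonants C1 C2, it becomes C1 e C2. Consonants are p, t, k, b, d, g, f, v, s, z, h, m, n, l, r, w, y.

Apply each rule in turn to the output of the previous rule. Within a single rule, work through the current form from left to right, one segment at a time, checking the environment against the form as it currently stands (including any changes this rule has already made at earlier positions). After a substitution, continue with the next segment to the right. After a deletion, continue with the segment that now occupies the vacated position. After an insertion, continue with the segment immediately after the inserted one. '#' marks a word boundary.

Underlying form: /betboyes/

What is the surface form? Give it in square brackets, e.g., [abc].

[pdboyes]

A Medial Vowel Deletion: [betboyes] → [btboys]
B Regressive Voicing Assimilation: [btboys] → [pdboys]
C Final Obstruent Devoicing: no change — [pdboys]
D Degemination: no change — [pdboys]
E Cluster Epenthesis: [pdboys] → [pdboyes]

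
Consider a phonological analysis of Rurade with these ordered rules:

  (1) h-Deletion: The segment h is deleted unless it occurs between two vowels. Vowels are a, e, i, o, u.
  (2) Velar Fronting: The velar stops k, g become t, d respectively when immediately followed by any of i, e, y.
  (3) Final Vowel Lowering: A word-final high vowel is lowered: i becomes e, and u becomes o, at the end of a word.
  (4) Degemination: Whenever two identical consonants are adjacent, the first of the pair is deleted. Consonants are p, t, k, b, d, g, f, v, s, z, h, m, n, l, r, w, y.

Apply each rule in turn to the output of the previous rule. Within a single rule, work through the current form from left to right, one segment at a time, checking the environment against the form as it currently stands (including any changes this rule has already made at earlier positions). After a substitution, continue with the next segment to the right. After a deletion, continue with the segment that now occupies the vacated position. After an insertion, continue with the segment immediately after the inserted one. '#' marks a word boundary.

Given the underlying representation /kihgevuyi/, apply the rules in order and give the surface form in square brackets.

(1) h-Deletion: [kihgevuyi] → [kigevuyi]
(2) Velar Fronting: [kigevuyi] → [tidevuyi]
(3) Final Vowel Lowering: [tidevuyi] → [tidevuye]
(4) Degemination: no change — [tidevuye]

[tidevuye]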